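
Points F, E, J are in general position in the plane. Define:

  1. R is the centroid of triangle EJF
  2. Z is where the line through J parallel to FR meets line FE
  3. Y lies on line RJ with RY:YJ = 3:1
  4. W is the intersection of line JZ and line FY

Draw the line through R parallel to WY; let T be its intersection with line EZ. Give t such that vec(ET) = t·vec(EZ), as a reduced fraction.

Assign F = (0, 0), E = (1, 0), J = (0, 1) — the answer is frame-independent, so this choice is without loss of generality.
1. R is the centroid of triangle EJF ⇒ R = (1/3, 1/3)
2. Z is where the line through J parallel to FR meets line FE ⇒ Z = (-1, 0)
3. Y lies on line RJ with RY:YJ = 3:1 ⇒ Y = (1/12, 5/6)
4. W is the intersection of line JZ and line FY ⇒ W = (1/9, 10/9)
through R parallel to WY: direction (-1/36, -5/18); meets EZ at T = (3/10, 0)
T = E + t·(Z−E) with t = 7/20

t = 7/20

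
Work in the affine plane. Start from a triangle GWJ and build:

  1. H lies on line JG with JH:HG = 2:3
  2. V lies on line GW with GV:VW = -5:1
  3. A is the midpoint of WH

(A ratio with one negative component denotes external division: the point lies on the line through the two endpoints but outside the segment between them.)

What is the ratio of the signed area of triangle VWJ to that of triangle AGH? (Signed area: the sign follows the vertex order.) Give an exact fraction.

[VWJ]:[AGH] = 5/6

Assign G = (0, 0), W = (1, 0), J = (0, 1) — the answer is frame-independent, so this choice is without loss of generality.
1. H lies on line JG with JH:HG = 2:3 ⇒ H = (0, 3/5)
2. V lies on line GW with GV:VW = -5:1 ⇒ V = (5/4, 0)
3. A is the midpoint of WH ⇒ A = (1/2, 3/10)
2·[VWJ] = -1/4, 2·[AGH] = -3/10
[VWJ]:[AGH] = -1/4:-3/10 = 5/6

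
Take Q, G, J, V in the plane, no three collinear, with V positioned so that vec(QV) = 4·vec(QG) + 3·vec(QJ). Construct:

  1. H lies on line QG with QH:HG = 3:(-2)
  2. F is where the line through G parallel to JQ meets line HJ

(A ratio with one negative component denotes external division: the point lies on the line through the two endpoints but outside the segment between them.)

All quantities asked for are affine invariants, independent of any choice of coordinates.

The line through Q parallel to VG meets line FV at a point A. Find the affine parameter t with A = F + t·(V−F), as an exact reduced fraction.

t = -1/2

Set Q = (0, 0), G = (1, 0), J = (0, 1), V = (4, 3); any affine frame gives the same invariant.
1. H lies on line QG with QH:HG = 3:(-2) ⇒ H = (3, 0)
2. F is where the line through G parallel to JQ meets line HJ ⇒ F = (1, 2/3)
through Q parallel to VG: direction (-3, -3); meets FV at A = (-1/2, -1/2)
A = F + t·(V−F) with t = -1/2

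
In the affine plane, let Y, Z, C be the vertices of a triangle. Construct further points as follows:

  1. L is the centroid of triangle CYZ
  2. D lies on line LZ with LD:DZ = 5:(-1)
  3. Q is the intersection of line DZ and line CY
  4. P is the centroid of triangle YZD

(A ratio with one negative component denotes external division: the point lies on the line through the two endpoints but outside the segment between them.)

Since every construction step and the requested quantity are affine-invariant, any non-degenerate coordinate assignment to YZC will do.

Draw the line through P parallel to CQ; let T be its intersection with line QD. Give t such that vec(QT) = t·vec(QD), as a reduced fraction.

Set Y = (0, 0), Z = (1, 0), C = (0, 1); any affine frame gives the same invariant.
1. L is the centroid of triangle CYZ ⇒ L = (1/3, 1/3)
2. D lies on line LZ with LD:DZ = 5:(-1) ⇒ D = (7/6, -1/12)
3. Q is the intersection of line DZ and line CY ⇒ Q = (0, 1/2)
4. P is the centroid of triangle YZD ⇒ P = (13/18, -1/36)
through P parallel to CQ: direction (0, -1/2); meets QD at T = (13/18, 5/36)
T = Q + t·(D−Q) with t = 13/21

t = 13/21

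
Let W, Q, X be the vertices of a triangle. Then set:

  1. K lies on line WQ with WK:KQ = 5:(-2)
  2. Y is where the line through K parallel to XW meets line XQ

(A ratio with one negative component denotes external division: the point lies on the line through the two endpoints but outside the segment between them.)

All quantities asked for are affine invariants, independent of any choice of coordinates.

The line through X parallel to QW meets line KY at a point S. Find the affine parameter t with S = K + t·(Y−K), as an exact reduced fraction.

t = -3/2

Assign W = (0, 0), Q = (1, 0), X = (0, 1) — the answer is frame-independent, so this choice is without loss of generality.
1. K lies on line WQ with WK:KQ = 5:(-2) ⇒ K = (5/3, 0)
2. Y is where the line through K parallel to XW meets line XQ ⇒ Y = (5/3, -2/3)
through X parallel to QW: direction (-1, 0); meets KY at S = (5/3, 1)
S = K + t·(Y−K) with t = -3/2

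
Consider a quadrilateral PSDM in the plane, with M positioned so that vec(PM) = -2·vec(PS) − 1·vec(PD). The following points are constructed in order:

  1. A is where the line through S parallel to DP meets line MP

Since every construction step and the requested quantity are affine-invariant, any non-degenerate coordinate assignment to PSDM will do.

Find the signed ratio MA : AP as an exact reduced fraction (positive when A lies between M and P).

Work in coordinates with P = (0, 0), S = (1, 0), D = (0, 1), M = (-2, -1).
1. A is where the line through S parallel to DP meets line MP ⇒ A = (1, 1/2)
A = M + t·(P−M) with t = 3/2, so MA:AP = t:(1−t) = 3/2:-1/2

MA:AP = -3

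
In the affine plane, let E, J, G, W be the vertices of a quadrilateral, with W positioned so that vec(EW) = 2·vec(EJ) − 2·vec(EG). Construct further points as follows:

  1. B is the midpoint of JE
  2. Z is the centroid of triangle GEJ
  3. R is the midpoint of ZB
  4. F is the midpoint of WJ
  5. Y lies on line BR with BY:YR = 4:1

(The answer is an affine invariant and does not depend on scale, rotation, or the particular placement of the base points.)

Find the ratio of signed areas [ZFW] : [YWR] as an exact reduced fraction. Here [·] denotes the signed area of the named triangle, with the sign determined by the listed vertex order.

Work in coordinates with E = (0, 0), J = (1, 0), G = (0, 1), W = (2, -2).
1. B is the midpoint of JE ⇒ B = (1/2, 0)
2. Z is the centroid of triangle GEJ ⇒ Z = (1/3, 1/3)
3. R is the midpoint of ZB ⇒ R = (5/12, 1/6)
4. F is the midpoint of WJ ⇒ F = (3/2, -1)
5. Y lies on line BR with BY:YR = 4:1 ⇒ Y = (13/30, 2/15)
2·[ZFW] = -1/2, 2·[YWR] = 1/60
[ZFW]:[YWR] = -1/2:1/60 = -30

[ZFW]:[YWR] = -30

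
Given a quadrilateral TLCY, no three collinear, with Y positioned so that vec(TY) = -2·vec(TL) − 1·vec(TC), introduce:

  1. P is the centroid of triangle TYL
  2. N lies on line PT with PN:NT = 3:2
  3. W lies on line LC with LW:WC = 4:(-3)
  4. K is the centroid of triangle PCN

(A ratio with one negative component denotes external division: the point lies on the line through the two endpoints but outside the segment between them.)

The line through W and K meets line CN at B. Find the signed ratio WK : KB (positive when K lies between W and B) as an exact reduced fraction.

Assign T = (0, 0), L = (1, 0), C = (0, 1), Y = (-2, -1) — the answer is frame-independent, so this choice is without loss of generality.
1. P is the centroid of triangle TYL ⇒ P = (-1/3, -1/3)
2. N lies on line PT with PN:NT = 3:2 ⇒ N = (-2/15, -2/15)
3. W lies on line LC with LW:WC = 4:(-3) ⇒ W = (-3, 4)
4. K is the centroid of triangle PCN ⇒ K = (-7/45, 8/45)
line WK meets CN at B = (-11/105, 23/210)
K = W + t·(B−W) with t = 56/57, so WK:KB = 56/57:1/57

WK:KB = 56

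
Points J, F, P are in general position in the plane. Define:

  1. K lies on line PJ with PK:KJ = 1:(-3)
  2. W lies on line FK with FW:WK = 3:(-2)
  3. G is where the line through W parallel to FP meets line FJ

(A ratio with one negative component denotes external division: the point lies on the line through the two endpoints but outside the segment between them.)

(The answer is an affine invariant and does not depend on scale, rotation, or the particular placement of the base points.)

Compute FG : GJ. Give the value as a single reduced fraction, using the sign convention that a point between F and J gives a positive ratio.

FG:GJ = -3/5

Work in coordinates with J = (0, 0), F = (1, 0), P = (0, 1).
1. K lies on line PJ with PK:KJ = 1:(-3) ⇒ K = (0, 3/2)
2. W lies on line FK with FW:WK = 3:(-2) ⇒ W = (-2, 9/2)
3. G is where the line through W parallel to FP meets line FJ ⇒ G = (5/2, 0)
G = F + t·(J−F) with t = -3/2, so FG:GJ = t:(1−t) = -3/2:5/2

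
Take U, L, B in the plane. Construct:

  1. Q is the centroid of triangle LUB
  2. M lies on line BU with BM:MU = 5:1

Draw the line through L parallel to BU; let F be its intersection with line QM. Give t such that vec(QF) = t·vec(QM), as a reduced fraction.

Assign U = (0, 0), L = (1, 0), B = (0, 1) — the answer is frame-independent, so this choice is without loss of generality.
1. Q is the centroid of triangle LUB ⇒ Q = (1/3, 1/3)
2. M lies on line BU with BM:MU = 5:1 ⇒ M = (0, 1/6)
through L parallel to BU: direction (0, -1); meets QM at F = (1, 2/3)
F = Q + t·(M−Q) with t = -2

t = -2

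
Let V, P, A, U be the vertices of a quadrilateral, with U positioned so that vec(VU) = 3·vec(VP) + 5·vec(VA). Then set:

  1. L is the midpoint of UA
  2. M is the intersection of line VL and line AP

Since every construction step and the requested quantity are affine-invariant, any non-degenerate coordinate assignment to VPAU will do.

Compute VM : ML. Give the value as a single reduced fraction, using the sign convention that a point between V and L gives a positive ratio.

VM:ML = 2/7

Work in coordinates with V = (0, 0), P = (1, 0), A = (0, 1), U = (3, 5).
1. L is the midpoint of UA ⇒ L = (3/2, 3)
2. M is the intersection of line VL and line AP ⇒ M = (1/3, 2/3)
M = V + t·(L−V) with t = 2/9, so VM:ML = t:(1−t) = 2/9:7/9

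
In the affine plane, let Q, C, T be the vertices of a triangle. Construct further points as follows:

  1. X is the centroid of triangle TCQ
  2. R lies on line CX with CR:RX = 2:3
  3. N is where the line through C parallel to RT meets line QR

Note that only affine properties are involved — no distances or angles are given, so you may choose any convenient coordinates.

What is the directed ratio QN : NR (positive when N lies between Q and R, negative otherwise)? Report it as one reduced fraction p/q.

QN:NR = -13/2

Assign Q = (0, 0), C = (1, 0), T = (0, 1) — the answer is frame-independent, so this choice is without loss of generality.
1. X is the centroid of triangle TCQ ⇒ X = (1/3, 1/3)
2. R lies on line CX with CR:RX = 2:3 ⇒ R = (11/15, 2/15)
3. N is where the line through C parallel to RT meets line QR ⇒ N = (13/15, 26/165)
N = Q + t·(R−Q) with t = 13/11, so QN:NR = t:(1−t) = 13/11:-2/11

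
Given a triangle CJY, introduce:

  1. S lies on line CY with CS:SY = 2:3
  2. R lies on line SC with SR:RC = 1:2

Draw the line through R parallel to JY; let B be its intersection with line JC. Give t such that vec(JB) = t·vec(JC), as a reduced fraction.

t = 11/15

Work in coordinates with C = (0, 0), J = (1, 0), Y = (0, 1).
1. S lies on line CY with CS:SY = 2:3 ⇒ S = (0, 2/5)
2. R lies on line SC with SR:RC = 1:2 ⇒ R = (0, 4/15)
through R parallel to JY: direction (-1, 1); meets JC at B = (4/15, 0)
B = J + t·(C−J) with t = 11/15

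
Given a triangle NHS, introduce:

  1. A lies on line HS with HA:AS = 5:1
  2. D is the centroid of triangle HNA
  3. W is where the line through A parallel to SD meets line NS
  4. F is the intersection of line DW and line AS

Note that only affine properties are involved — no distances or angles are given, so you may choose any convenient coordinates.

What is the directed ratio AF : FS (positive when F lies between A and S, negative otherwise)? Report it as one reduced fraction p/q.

Set N = (0, 0), H = (1, 0), S = (0, 1); any affine frame gives the same invariant.
1. A lies on line HS with HA:AS = 5:1 ⇒ A = (1/6, 5/6)
2. D is the centroid of triangle HNA ⇒ D = (7/18, 5/18)
3. W is where the line through A parallel to SD meets line NS ⇒ W = (0, 8/7)
4. F is the intersection of line DW and line AS ⇒ F = (7/60, 53/60)
F = A + t·(S−A) with t = 3/10, so AF:FS = t:(1−t) = 3/10:7/10

AF:FS = 3/7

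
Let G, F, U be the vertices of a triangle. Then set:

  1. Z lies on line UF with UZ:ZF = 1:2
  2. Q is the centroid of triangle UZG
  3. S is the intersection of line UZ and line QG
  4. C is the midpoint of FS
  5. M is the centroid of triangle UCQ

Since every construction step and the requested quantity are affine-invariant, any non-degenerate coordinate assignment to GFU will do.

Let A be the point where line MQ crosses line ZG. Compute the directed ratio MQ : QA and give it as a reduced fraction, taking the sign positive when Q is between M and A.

MQ:QA = -5/12

Work in coordinates with G = (0, 0), F = (1, 0), U = (0, 1).
1. Z lies on line UF with UZ:ZF = 1:2 ⇒ Z = (1/3, 2/3)
2. Q is the centroid of triangle UZG ⇒ Q = (1/9, 5/9)
3. S is the intersection of line UZ and line QG ⇒ S = (1/6, 5/6)
4. C is the midpoint of FS ⇒ C = (7/12, 5/12)
5. M is the centroid of triangle UCQ ⇒ M = (25/108, 71/108)
line MQ meets ZG at A = (2/5, 4/5)
Q = M + t·(A−M) with t = -5/7, so MQ:QA = -5/7:12/7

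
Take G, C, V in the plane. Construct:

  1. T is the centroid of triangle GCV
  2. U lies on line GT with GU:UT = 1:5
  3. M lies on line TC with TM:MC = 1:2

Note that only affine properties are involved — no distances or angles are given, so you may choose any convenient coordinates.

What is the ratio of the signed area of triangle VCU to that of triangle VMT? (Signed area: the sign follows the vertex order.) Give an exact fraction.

[VCU]:[VMT] = 8

Choose coordinates G = (0, 0), C = (1, 0), V = (0, 1).
1. T is the centroid of triangle GCV ⇒ T = (1/3, 1/3)
2. U lies on line GT with GU:UT = 1:5 ⇒ U = (1/18, 1/18)
3. M lies on line TC with TM:MC = 1:2 ⇒ M = (5/9, 2/9)
2·[VCU] = -8/9, 2·[VMT] = -1/9
[VCU]:[VMT] = -8/9:-1/9 = 8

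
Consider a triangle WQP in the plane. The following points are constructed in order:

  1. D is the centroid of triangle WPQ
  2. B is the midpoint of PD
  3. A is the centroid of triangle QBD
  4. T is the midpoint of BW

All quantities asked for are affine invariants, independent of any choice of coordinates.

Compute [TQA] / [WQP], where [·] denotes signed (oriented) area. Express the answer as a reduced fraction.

[TQA]:[WQP] = 5/36

Assign W = (0, 0), Q = (1, 0), P = (0, 1) — the answer is frame-independent, so this choice is without loss of generality.
1. D is the centroid of triangle WPQ ⇒ D = (1/3, 1/3)
2. B is the midpoint of PD ⇒ B = (1/6, 2/3)
3. A is the centroid of triangle QBD ⇒ A = (1/2, 1/3)
4. T is the midpoint of BW ⇒ T = (1/12, 1/3)
2·[TQA] = 5/36, 2·[WQP] = 1
[TQA]:[WQP] = 5/36:1 = 5/36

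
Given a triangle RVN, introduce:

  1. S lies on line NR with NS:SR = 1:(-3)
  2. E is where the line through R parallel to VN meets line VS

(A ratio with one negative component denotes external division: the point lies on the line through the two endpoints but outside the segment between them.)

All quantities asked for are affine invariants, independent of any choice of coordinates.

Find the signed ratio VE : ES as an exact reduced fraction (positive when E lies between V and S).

Assign R = (0, 0), V = (1, 0), N = (0, 1) — the answer is frame-independent, so this choice is without loss of generality.
1. S lies on line NR with NS:SR = 1:(-3) ⇒ S = (0, 3/2)
2. E is where the line through R parallel to VN meets line VS ⇒ E = (3, -3)
E = V + t·(S−V) with t = -2, so VE:ES = t:(1−t) = -2:3

VE:ES = -2/3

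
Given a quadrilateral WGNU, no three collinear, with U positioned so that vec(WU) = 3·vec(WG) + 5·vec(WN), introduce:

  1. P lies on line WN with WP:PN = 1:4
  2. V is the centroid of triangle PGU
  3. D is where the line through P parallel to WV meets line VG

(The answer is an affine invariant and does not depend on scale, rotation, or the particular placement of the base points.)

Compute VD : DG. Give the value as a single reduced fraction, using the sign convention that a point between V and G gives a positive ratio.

Choose coordinates W = (0, 0), G = (1, 0), N = (0, 1), U = (3, 5).
1. P lies on line WN with WP:PN = 1:4 ⇒ P = (0, 1/5)
2. V is the centroid of triangle PGU ⇒ V = (4/3, 26/15)
3. D is where the line through P parallel to WV meets line VG ⇒ D = (18/13, 2)
D = V + t·(G−V) with t = -2/13, so VD:DG = t:(1−t) = -2/13:15/13

VD:DG = -2/15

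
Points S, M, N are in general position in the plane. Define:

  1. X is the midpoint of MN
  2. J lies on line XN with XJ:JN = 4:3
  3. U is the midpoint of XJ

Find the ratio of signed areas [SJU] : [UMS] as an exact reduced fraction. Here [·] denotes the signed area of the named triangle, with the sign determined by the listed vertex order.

Set S = (0, 0), M = (1, 0), N = (0, 1); any affine frame gives the same invariant.
1. X is the midpoint of MN ⇒ X = (1/2, 1/2)
2. J lies on line XN with XJ:JN = 4:3 ⇒ J = (3/14, 11/14)
3. U is the midpoint of XJ ⇒ U = (5/14, 9/14)
2·[SJU] = -1/7, 2·[UMS] = -9/14
[SJU]:[UMS] = -1/7:-9/14 = 2/9

[SJU]:[UMS] = 2/9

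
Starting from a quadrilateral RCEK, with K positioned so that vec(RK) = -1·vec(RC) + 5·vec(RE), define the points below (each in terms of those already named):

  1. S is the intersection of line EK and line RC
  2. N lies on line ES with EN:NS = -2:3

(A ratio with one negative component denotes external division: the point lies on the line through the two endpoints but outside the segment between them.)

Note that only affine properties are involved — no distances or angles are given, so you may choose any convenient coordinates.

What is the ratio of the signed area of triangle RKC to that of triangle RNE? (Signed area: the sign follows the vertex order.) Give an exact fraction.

Set R = (0, 0), C = (1, 0), E = (0, 1), K = (-1, 5); any affine frame gives the same invariant.
1. S is the intersection of line EK and line RC ⇒ S = (1/4, 0)
2. N lies on line ES with EN:NS = -2:3 ⇒ N = (-1/2, 3)
2·[RKC] = -5, 2·[RNE] = -1/2
[RKC]:[RNE] = -5:-1/2 = 10

[RKC]:[RNE] = 10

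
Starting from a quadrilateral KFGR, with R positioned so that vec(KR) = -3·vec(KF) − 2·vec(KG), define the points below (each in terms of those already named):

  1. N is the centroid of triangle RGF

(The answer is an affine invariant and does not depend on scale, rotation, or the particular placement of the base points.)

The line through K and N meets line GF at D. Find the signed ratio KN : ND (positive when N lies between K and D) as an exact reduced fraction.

KN:ND = -1/2

Work in coordinates with K = (0, 0), F = (1, 0), G = (0, 1), R = (-3, -2).
1. N is the centroid of triangle RGF ⇒ N = (-2/3, -1/3)
line KN meets GF at D = (2/3, 1/3)
N = K + t·(D−K) with t = -1, so KN:ND = -1:2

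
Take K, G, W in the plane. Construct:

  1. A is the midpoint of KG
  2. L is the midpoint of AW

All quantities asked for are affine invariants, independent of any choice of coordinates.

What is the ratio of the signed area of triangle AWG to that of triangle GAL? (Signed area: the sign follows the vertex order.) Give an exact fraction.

Assign K = (0, 0), G = (1, 0), W = (0, 1) — the answer is frame-independent, so this choice is without loss of generality.
1. A is the midpoint of KG ⇒ A = (1/2, 0)
2. L is the midpoint of AW ⇒ L = (1/4, 1/2)
2·[AWG] = -1/2, 2·[GAL] = -1/4
[AWG]:[GAL] = -1/2:-1/4 = 2

[AWG]:[GAL] = 2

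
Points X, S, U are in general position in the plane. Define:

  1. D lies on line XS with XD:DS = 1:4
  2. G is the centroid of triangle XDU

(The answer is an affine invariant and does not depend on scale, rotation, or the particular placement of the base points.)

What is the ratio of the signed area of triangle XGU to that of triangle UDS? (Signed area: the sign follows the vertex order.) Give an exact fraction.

Set X = (0, 0), S = (1, 0), U = (0, 1); any affine frame gives the same invariant.
1. D lies on line XS with XD:DS = 1:4 ⇒ D = (1/5, 0)
2. G is the centroid of triangle XDU ⇒ G = (1/15, 1/3)
2·[XGU] = 1/15, 2·[UDS] = 4/5
[XGU]:[UDS] = 1/15:4/5 = 1/12

[XGU]:[UDS] = 1/12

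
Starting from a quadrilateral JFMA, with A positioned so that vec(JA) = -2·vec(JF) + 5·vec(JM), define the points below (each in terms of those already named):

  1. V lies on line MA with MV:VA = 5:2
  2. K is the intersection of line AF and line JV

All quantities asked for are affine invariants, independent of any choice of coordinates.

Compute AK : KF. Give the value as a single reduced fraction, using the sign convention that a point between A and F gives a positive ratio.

AK:KF = 4/27

Work in coordinates with J = (0, 0), F = (1, 0), M = (0, 1), A = (-2, 5).
1. V lies on line MA with MV:VA = 5:2 ⇒ V = (-10/7, 27/7)
2. K is the intersection of line AF and line JV ⇒ K = (-50/31, 135/31)
K = A + t·(F−A) with t = 4/31, so AK:KF = t:(1−t) = 4/31:27/31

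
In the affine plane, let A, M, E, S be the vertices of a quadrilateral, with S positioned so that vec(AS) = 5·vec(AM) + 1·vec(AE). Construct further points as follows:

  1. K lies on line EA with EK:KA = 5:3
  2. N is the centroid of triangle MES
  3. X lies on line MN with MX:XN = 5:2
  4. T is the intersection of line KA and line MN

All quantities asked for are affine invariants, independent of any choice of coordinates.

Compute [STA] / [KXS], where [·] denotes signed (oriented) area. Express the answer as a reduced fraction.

Set A = (0, 0), M = (1, 0), E = (0, 1), S = (5, 1); any affine frame gives the same invariant.
1. K lies on line EA with EK:KA = 5:3 ⇒ K = (0, 3/8)
2. N is the centroid of triangle MES ⇒ N = (2, 2/3)
3. X lies on line MN with MX:XN = 5:2 ⇒ X = (12/7, 10/21)
4. T is the intersection of line KA and line MN ⇒ T = (0, -2/3)
2·[STA] = -10/3, 2·[KXS] = 95/168
[STA]:[KXS] = -10/3:95/168 = -112/19

[STA]:[KXS] = -112/19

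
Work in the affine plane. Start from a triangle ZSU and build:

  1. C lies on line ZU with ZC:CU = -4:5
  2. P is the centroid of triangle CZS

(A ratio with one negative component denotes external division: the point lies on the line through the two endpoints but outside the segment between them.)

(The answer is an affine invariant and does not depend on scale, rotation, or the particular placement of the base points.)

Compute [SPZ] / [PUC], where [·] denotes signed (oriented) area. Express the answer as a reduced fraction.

Work in coordinates with Z = (0, 0), S = (1, 0), U = (0, 1).
1. C lies on line ZU with ZC:CU = -4:5 ⇒ C = (0, -4)
2. P is the centroid of triangle CZS ⇒ P = (1/3, -4/3)
2·[SPZ] = -4/3, 2·[PUC] = 5/3
[SPZ]:[PUC] = -4/3:5/3 = -4/5

[SPZ]:[PUC] = -4/5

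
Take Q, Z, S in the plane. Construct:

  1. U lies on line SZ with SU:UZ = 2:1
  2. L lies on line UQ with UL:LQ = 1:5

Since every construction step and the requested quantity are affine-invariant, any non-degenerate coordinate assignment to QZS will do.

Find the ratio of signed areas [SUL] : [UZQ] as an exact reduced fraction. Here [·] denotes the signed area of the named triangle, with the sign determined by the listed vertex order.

[SUL]:[UZQ] = 1/3

Assign Q = (0, 0), Z = (1, 0), S = (0, 1) — the answer is frame-independent, so this choice is without loss of generality.
1. U lies on line SZ with SU:UZ = 2:1 ⇒ U = (2/3, 1/3)
2. L lies on line UQ with UL:LQ = 1:5 ⇒ L = (5/9, 5/18)
2·[SUL] = -1/9, 2·[UZQ] = -1/3
[SUL]:[UZQ] = -1/9:-1/3 = 1/3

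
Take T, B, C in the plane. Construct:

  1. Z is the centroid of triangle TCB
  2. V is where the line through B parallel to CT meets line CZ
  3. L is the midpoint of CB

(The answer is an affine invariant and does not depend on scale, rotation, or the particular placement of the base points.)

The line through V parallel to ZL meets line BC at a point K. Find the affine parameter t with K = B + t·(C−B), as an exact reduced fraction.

Assign T = (0, 0), B = (1, 0), C = (0, 1) — the answer is frame-independent, so this choice is without loss of generality.
1. Z is the centroid of triangle TCB ⇒ Z = (1/3, 1/3)
2. V is where the line through B parallel to CT meets line CZ ⇒ V = (1, -1)
3. L is the midpoint of CB ⇒ L = (1/2, 1/2)
through V parallel to ZL: direction (1/6, 1/6); meets BC at K = (3/2, -1/2)
K = B + t·(C−B) with t = -1/2

t = -1/2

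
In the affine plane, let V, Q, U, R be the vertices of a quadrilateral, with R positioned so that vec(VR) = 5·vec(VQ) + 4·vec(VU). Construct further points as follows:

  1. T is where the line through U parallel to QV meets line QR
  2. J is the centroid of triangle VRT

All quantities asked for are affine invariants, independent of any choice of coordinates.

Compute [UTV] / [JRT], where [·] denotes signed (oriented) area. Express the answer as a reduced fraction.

Set V = (0, 0), Q = (1, 0), U = (0, 1), R = (5, 4); any affine frame gives the same invariant.
1. T is where the line through U parallel to QV meets line QR ⇒ T = (2, 1)
2. J is the centroid of triangle VRT ⇒ J = (7/3, 5/3)
2·[UTV] = -2, 2·[JRT] = -1
[UTV]:[JRT] = -2:-1 = 2

[UTV]:[JRT] = 2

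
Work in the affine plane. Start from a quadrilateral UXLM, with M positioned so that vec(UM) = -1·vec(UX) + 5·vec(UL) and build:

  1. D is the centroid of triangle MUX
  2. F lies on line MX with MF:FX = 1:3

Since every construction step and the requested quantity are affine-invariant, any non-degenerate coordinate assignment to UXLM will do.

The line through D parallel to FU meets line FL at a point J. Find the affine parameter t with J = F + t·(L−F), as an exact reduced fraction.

Choose coordinates U = (0, 0), X = (1, 0), L = (0, 1), M = (-1, 5).
1. D is the centroid of triangle MUX ⇒ D = (0, 5/3)
2. F lies on line MX with MF:FX = 1:3 ⇒ F = (-1/2, 15/4)
through D parallel to FU: direction (1/2, -15/4); meets FL at J = (1/3, -5/6)
J = F + t·(L−F) with t = 5/3

t = 5/3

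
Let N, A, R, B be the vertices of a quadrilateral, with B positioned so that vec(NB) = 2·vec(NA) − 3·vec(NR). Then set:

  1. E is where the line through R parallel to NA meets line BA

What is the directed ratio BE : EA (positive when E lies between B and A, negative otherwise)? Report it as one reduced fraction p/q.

BE:EA = -4

Set N = (0, 0), A = (1, 0), R = (0, 1), B = (2, -3); any affine frame gives the same invariant.
1. E is where the line through R parallel to NA meets line BA ⇒ E = (2/3, 1)
E = B + t·(A−B) with t = 4/3, so BE:EA = t:(1−t) = 4/3:-1/3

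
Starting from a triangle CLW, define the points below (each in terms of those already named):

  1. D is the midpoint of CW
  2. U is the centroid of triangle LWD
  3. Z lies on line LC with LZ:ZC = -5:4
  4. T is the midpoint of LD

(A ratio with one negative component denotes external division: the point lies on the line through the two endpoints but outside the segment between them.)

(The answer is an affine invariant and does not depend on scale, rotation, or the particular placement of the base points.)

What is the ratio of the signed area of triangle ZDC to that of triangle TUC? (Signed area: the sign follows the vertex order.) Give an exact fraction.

Choose coordinates C = (0, 0), L = (1, 0), W = (0, 1).
1. D is the midpoint of CW ⇒ D = (0, 1/2)
2. U is the centroid of triangle LWD ⇒ U = (1/3, 1/2)
3. Z lies on line LC with LZ:ZC = -5:4 ⇒ Z = (-4, 0)
4. T is the midpoint of LD ⇒ T = (1/2, 1/4)
2·[ZDC] = -2, 2·[TUC] = 1/6
[ZDC]:[TUC] = -2:1/6 = -12

[ZDC]:[TUC] = -12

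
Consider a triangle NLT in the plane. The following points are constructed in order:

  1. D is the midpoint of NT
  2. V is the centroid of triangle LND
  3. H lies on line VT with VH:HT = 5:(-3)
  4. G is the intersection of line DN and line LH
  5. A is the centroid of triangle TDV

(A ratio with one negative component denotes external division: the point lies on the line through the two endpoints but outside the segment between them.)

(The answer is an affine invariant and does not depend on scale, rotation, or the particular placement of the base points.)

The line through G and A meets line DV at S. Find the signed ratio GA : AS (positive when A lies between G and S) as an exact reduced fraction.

GA:AS = 5

Set N = (0, 0), L = (1, 0), T = (0, 1); any affine frame gives the same invariant.
1. D is the midpoint of NT ⇒ D = (0, 1/2)
2. V is the centroid of triangle LND ⇒ V = (1/3, 1/6)
3. H lies on line VT with VH:HT = 5:(-3) ⇒ H = (-1/2, 9/4)
4. G is the intersection of line DN and line LH ⇒ G = (0, 3/2)
5. A is the centroid of triangle TDV ⇒ A = (1/9, 5/9)
line GA meets DV at S = (2/15, 11/30)
A = G + t·(S−G) with t = 5/6, so GA:AS = 5/6:1/6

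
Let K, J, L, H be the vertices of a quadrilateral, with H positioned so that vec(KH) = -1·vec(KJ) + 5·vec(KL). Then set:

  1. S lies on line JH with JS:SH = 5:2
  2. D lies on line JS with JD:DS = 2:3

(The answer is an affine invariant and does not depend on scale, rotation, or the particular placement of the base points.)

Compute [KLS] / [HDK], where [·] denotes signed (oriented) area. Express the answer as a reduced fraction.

Choose coordinates K = (0, 0), J = (1, 0), L = (0, 1), H = (-1, 5).
1. S lies on line JH with JS:SH = 5:2 ⇒ S = (-3/7, 25/7)
2. D lies on line JS with JD:DS = 2:3 ⇒ D = (3/7, 10/7)
2·[KLS] = 3/7, 2·[HDK] = -25/7
[KLS]:[HDK] = 3/7:-25/7 = -3/25

[KLS]:[HDK] = -3/25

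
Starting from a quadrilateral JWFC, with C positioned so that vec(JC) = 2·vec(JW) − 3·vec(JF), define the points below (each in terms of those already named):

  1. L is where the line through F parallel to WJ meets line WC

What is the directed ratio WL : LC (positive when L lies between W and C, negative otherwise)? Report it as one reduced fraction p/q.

WL:LC = -1/4

Choose coordinates J = (0, 0), W = (1, 0), F = (0, 1), C = (2, -3).
1. L is where the line through F parallel to WJ meets line WC ⇒ L = (2/3, 1)
L = W + t·(C−W) with t = -1/3, so WL:LC = t:(1−t) = -1/3:4/3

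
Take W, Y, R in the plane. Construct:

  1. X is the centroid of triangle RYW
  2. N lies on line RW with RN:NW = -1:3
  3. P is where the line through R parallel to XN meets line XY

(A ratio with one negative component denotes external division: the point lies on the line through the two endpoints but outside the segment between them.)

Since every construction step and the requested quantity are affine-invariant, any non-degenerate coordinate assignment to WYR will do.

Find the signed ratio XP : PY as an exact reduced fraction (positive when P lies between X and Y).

XP:PY = -1/5

Work in coordinates with W = (0, 0), Y = (1, 0), R = (0, 1).
1. X is the centroid of triangle RYW ⇒ X = (1/3, 1/3)
2. N lies on line RW with RN:NW = -1:3 ⇒ N = (0, 3/2)
3. P is where the line through R parallel to XN meets line XY ⇒ P = (1/6, 5/12)
P = X + t·(Y−X) with t = -1/4, so XP:PY = t:(1−t) = -1/4:5/4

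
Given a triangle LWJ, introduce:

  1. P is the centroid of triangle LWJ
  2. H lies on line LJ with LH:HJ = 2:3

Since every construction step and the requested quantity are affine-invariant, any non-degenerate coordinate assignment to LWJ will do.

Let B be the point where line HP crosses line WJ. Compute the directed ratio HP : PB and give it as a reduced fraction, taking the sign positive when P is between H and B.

Set L = (0, 0), W = (1, 0), J = (0, 1); any affine frame gives the same invariant.
1. P is the centroid of triangle LWJ ⇒ P = (1/3, 1/3)
2. H lies on line LJ with LH:HJ = 2:3 ⇒ H = (0, 2/5)
line HP meets WJ at B = (3/4, 1/4)
P = H + t·(B−H) with t = 4/9, so HP:PB = 4/9:5/9

HP:PB = 4/5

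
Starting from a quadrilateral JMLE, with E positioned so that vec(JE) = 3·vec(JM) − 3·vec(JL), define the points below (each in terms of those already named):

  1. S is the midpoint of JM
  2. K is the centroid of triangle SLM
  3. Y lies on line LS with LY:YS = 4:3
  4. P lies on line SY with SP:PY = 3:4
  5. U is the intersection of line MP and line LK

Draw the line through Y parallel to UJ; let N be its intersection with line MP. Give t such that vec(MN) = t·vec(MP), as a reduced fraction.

t = 175/89

Choose coordinates J = (0, 0), M = (1, 0), L = (0, 1), E = (3, -3).
1. S is the midpoint of JM ⇒ S = (1/2, 0)
2. K is the centroid of triangle SLM ⇒ K = (1/2, 1/3)
3. Y lies on line LS with LY:YS = 4:3 ⇒ Y = (2/7, 3/7)
4. P lies on line SY with SP:PY = 3:4 ⇒ P = (20/49, 9/49)
5. U is the intersection of line MP and line LK ⇒ U = (60/89, 9/89)
through Y parallel to UJ: direction (-60/89, -9/89); meets MP at N = (-102/623, 225/623)
N = M + t·(P−M) with t = 175/89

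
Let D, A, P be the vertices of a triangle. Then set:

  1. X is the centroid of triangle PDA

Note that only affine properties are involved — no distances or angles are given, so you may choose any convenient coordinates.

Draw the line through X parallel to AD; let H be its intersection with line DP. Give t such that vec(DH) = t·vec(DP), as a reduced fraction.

Choose coordinates D = (0, 0), A = (1, 0), P = (0, 1).
1. X is the centroid of triangle PDA ⇒ X = (1/3, 1/3)
through X parallel to AD: direction (-1, 0); meets DP at H = (0, 1/3)
H = D + t·(P−D) with t = 1/3

t = 1/3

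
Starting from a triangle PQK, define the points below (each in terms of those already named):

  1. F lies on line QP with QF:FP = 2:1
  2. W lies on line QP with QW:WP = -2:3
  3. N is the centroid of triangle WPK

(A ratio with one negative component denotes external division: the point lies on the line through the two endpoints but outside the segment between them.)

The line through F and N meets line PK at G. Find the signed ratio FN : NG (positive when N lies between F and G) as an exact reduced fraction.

Work in coordinates with P = (0, 0), Q = (1, 0), K = (0, 1).
1. F lies on line QP with QF:FP = 2:1 ⇒ F = (1/3, 0)
2. W lies on line QP with QW:WP = -2:3 ⇒ W = (3, 0)
3. N is the centroid of triangle WPK ⇒ N = (1, 1/3)
line FN meets PK at G = (0, -1/6)
N = F + t·(G−F) with t = -2, so FN:NG = -2:3

FN:NG = -2/3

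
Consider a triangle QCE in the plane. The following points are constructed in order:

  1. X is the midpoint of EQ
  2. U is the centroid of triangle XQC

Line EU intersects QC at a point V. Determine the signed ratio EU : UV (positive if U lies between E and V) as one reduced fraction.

Set Q = (0, 0), C = (1, 0), E = (0, 1); any affine frame gives the same invariant.
1. X is the midpoint of EQ ⇒ X = (0, 1/2)
2. U is the centroid of triangle XQC ⇒ U = (1/3, 1/6)
line EU meets QC at V = (2/5, 0)
U = E + t·(V−E) with t = 5/6, so EU:UV = 5/6:1/6

EU:UV = 5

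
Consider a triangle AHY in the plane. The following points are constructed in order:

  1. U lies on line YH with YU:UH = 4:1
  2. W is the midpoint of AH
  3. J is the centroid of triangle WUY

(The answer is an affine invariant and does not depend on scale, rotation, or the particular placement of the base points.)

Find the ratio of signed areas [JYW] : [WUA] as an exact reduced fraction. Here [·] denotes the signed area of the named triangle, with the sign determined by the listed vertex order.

Choose coordinates A = (0, 0), H = (1, 0), Y = (0, 1).
1. U lies on line YH with YU:UH = 4:1 ⇒ U = (4/5, 1/5)
2. W is the midpoint of AH ⇒ W = (1/2, 0)
3. J is the centroid of triangle WUY ⇒ J = (13/30, 2/5)
2·[JYW] = 2/15, 2·[WUA] = 1/10
[JYW]:[WUA] = 2/15:1/10 = 4/3

[JYW]:[WUA] = 4/3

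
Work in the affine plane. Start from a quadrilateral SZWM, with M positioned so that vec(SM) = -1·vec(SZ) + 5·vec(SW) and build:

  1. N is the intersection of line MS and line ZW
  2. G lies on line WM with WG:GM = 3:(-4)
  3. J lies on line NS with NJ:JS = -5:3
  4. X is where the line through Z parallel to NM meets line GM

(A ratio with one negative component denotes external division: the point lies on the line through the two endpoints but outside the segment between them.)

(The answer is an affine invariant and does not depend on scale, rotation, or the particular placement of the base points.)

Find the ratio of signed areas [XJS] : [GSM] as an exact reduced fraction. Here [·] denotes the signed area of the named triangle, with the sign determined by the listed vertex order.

[XJS]:[GSM] = 15/32

Choose coordinates S = (0, 0), Z = (1, 0), W = (0, 1), M = (-1, 5).
1. N is the intersection of line MS and line ZW ⇒ N = (-1/4, 5/4)
2. G lies on line WM with WG:GM = 3:(-4) ⇒ G = (3, -11)
3. J lies on line NS with NJ:JS = -5:3 ⇒ J = (3/8, -15/8)
4. X is where the line through Z parallel to NM meets line GM ⇒ X = (4, -15)
2·[XJS] = -15/8, 2·[GSM] = -4
[XJS]:[GSM] = -15/8:-4 = 15/32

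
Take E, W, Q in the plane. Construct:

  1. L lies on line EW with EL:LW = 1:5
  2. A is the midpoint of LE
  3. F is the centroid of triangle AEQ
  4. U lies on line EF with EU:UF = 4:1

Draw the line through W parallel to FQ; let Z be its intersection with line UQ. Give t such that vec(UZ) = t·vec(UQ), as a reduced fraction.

Work in coordinates with E = (0, 0), W = (1, 0), Q = (0, 1).
1. L lies on line EW with EL:LW = 1:5 ⇒ L = (1/6, 0)
2. A is the midpoint of LE ⇒ A = (1/12, 0)
3. F is the centroid of triangle AEQ ⇒ F = (1/36, 1/3)
4. U lies on line EF with EU:UF = 4:1 ⇒ U = (1/45, 4/15)
through W parallel to FQ: direction (-1/36, 2/3); meets UQ at Z = (-23/9, 256/3)
Z = U + t·(Q−U) with t = 116

t = 116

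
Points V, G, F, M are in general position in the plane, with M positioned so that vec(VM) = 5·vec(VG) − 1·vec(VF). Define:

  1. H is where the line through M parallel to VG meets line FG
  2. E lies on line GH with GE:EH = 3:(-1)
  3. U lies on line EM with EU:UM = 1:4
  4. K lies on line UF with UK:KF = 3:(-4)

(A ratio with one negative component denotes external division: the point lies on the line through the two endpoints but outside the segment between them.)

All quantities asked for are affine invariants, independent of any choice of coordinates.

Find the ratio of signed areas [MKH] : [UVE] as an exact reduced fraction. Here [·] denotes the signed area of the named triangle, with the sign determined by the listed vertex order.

[MKH]:[UVE] = -114/5

Work in coordinates with V = (0, 0), G = (1, 0), F = (0, 1), M = (5, -1).
1. H is where the line through M parallel to VG meets line FG ⇒ H = (2, -1)
2. E lies on line GH with GE:EH = 3:(-1) ⇒ E = (5/2, -3/2)
3. U lies on line EM with EU:UM = 1:4 ⇒ U = (3, -7/5)
4. K lies on line UF with UK:KF = 3:(-4) ⇒ K = (12, -43/5)
2·[MKH] = -114/5, 2·[UVE] = 1
[MKH]:[UVE] = -114/5:1 = -114/5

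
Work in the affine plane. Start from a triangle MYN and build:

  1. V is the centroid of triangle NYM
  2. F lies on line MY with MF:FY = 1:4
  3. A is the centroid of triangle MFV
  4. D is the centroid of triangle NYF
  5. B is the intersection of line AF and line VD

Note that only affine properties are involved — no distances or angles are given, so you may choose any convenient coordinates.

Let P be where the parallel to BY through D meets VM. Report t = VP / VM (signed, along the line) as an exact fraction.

Work in coordinates with M = (0, 0), Y = (1, 0), N = (0, 1).
1. V is the centroid of triangle NYM ⇒ V = (1/3, 1/3)
2. F lies on line MY with MF:FY = 1:4 ⇒ F = (1/5, 0)
3. A is the centroid of triangle MFV ⇒ A = (8/45, 1/9)
4. D is the centroid of triangle NYF ⇒ D = (2/5, 1/3)
5. B is the intersection of line AF and line VD ⇒ B = (2/15, 1/3)
through D parallel to BY: direction (13/15, -1/3); meets VM at P = (19/54, 19/54)
P = V + t·(M−V) with t = -1/18

t = -1/18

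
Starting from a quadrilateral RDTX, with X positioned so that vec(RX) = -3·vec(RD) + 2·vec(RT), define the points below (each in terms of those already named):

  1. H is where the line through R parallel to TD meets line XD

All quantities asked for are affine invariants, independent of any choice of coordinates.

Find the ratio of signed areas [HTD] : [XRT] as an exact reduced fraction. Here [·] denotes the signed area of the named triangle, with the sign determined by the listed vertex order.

Assign R = (0, 0), D = (1, 0), T = (0, 1), X = (-3, 2) — the answer is frame-independent, so this choice is without loss of generality.
1. H is where the line through R parallel to TD meets line XD ⇒ H = (-1, 1)
2·[HTD] = -1, 2·[XRT] = 3
[HTD]:[XRT] = -1:3 = -1/3

[HTD]:[XRT] = -1/3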